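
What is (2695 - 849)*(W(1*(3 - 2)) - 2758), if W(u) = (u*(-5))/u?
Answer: -5100498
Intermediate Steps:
W(u) = -5 (W(u) = (-5*u)/u = -5)
(2695 - 849)*(W(1*(3 - 2)) - 2758) = (2695 - 849)*(-5 - 2758) = 1846*(-2763) = -5100498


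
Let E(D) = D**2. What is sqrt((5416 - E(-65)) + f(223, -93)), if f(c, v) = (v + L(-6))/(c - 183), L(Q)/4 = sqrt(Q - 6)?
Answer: sqrt(475470 + 80*I*sqrt(3))/20 ≈ 34.477 + 0.0050238*I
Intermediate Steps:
L(Q) = 4*sqrt(-6 + Q) (L(Q) = 4*sqrt(Q - 6) = 4*sqrt(-6 + Q))
f(c, v) = (v + 8*I*sqrt(3))/(-183 + c) (f(c, v) = (v + 4*sqrt(-6 - 6))/(c - 183) = (v + 4*sqrt(-12))/(-183 + c) = (v + 4*(2*I*sqrt(3)))/(-183 + c) = (v + 8*I*sqrt(3))/(-183 + c))
sqrt((5416 - E(-65)) + f(223, -93)) = sqrt((5416 - 1*(-65)**2) + (-93 + 8*I*sqrt(3))/(-183 + 223)) = sqrt((5416 - 1*4225) + (-93 + 8*I*sqrt(3))/40) = sqrt((5416 - 4225) + (-93 + 8*I*sqrt(3))/40) = sqrt(1191 + (-93/40 + I*sqrt(3)/5)) = sqrt(47547/40 + I*sqrt(3)/5)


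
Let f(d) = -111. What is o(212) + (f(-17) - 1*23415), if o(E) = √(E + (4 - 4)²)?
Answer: -23526 + 2*√53 ≈ -23511.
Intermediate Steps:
o(E) = √E (o(E) = √(E + 0²) = √(E + 0) = √E)
o(212) + (f(-17) - 1*23415) = √212 + (-111 - 1*23415) = 2*√53 + (-111 - 23415) = 2*√53 - 23526 = -23526 + 2*√53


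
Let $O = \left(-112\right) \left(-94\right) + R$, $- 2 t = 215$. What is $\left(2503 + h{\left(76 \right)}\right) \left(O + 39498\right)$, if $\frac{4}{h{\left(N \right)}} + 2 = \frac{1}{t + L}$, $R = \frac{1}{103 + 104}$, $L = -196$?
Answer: $\frac{2624416490605}{20976} \approx 1.2512 \cdot 10^{8}$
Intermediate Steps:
$t = - \frac{215}{2}$ ($t = \left(- \frac{1}{2}\right) 215 = - \frac{215}{2} \approx -107.5$)
$R = \frac{1}{207} \approx 0.0048309$
$h{\left(N \right)} = - \frac{607}{304}$ ($h{\left(N \right)} = \frac{4}{-2 + \frac{1}{- \frac{215}{2} - 196}} = \frac{4}{-2 + \frac{1}{- \frac{607}{2}}} = \frac{4}{-2 - \frac{2}{607}} = \frac{4}{- \frac{1216}{607}} = 4 \left(- \frac{607}{1216}\right) = - \frac{607}{304}$)
$O = \frac{2179297}{207}$ ($O = \left(-112\right) \left(-94\right) + \frac{1}{207} = 10528 + \frac{1}{207} = \frac{2179297}{207} \approx 10528.0$)
$\left(2503 + h{\left(76 \right)}\right) \left(O + 39498\right) = \left(2503 - \frac{607}{304}\right) \left(\frac{2179297}{207} + 39498\right) = \frac{760305}{304} \cdot \frac{10355383}{207} = \frac{2624416490605}{20976}$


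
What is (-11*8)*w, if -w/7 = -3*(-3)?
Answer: 5544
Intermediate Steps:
w = -63 (w = -(-21)*(-3) = -7*9 = -63)
(-11*8)*w = -11*8*(-63) = -88*(-63) = 5544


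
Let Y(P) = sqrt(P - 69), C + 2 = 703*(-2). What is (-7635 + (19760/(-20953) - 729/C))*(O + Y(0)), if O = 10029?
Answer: -2259122246063907/29501824 - 225258973583*I*sqrt(69)/29501824 ≈ -7.6576e+7 - 63425.0*I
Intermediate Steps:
C = -1408 (C = -2 + 703*(-2) = -2 - 1406 = -1408)
Y(P) = sqrt(-69 + P)
(-7635 + (19760/(-20953) - 729/C))*(O + Y(0)) = (-7635 + (19760/(-20953) - 729/(-1408)))*(10029 + sqrt(-69 + 0)) = (-7635 + (19760*(-1/20953) - 729*(-1/1408)))*(10029 + sqrt(-69)) = (-7635 + (-19760/20953 + 729/1408))*(10029 + I*sqrt(69)) = (-7635 - 12547343/29501824)*(10029 + I*sqrt(69)) = -225258973583*(10029 + I*sqrt(69))/29501824 = -2259122246063907/29501824 - 225258973583*I*sqrt(69)/29501824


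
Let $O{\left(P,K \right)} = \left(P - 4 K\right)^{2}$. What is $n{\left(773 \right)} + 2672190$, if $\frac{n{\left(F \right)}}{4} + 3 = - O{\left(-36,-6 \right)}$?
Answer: $2671602$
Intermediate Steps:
$n{\left(F \right)} = -588$ ($n{\left(F \right)} = -12 + 4 \left(- \left(\left(-1\right) \left(-36\right) + 4 \left(-6\right)\right)^{2}\right) = -12 + 4 \left(- \left(36 - 24\right)^{2}\right) = -12 + 4 \left(- 12^{2}\right) = -12 + 4 \left(\left(-1\right) 144\right) = -12 + 4 \left(-144\right) = -12 - 576 = -588$)
$n{\left(773 \right)} + 2672190 = -588 + 2672190 = 2671602$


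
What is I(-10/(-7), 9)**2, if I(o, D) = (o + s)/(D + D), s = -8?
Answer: 529/3969 ≈ 0.13328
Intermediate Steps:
I(o, D) = (-8 + o)/(2*D) (I(o, D) = (o - 8)/(D + D) = (-8 + o)/((2*D)) = (-8 + o)*(1/(2*D)) = (-8 + o)/(2*D))
I(-10/(-7), 9)**2 = ((1/2)*(-8 - 10/(-7))/9)**2 = ((1/2)*(1/9)*(-8 - 10*(-1/7)))**2 = ((1/2)*(1/9)*(-8 + 10/7))**2 = ((1/2)*(1/9)*(-46/7))**2 = (-23/63)**2 = 529/3969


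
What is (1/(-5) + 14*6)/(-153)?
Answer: -419/765 ≈ -0.54771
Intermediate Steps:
(1/(-5) + 14*6)/(-153) = (-1/5 + 84)*(-1/153) = (419/5)*(-1/153) = -419/765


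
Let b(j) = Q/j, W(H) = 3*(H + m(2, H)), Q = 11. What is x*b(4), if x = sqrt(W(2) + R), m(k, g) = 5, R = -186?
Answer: 11*I*sqrt(165)/4 ≈ 35.324*I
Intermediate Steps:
W(H) = 15 + 3*H (W(H) = 3*(H + 5) = 3*(5 + H) = 15 + 3*H)
b(j) = 11/j
x = I*sqrt(165) (x = sqrt((15 + 3*2) - 186) = sqrt((15 + 6) - 186) = sqrt(21 - 186) = sqrt(-165) = I*sqrt(165) ≈ 12.845*I)
x*b(4) = (I*sqrt(165))*(11/4) = 11*I*sqrt(165)/4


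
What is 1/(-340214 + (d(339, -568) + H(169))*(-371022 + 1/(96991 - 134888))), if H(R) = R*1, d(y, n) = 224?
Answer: -37897/5538717038813 ≈ -6.8422e-9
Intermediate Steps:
H(R) = R
1/(-340214 + (d(339, -568) + H(169))*(-371022 + 1/(96991 - 134888))) = 1/(-340214 + (224 + 169)*(-371022 + 1/(96991 - 134888))) = 1/(-340214 + 393*(-371022 + 1/(-37897))) = 1/(-340214 + 393*(-371022 - 1/37897)) = 1/(-340214 + 393*(-14060620735/37897)) = 1/(-340214 - 5525823948855/37897) = 1/(-5538717038813/37897) = -37897/5538717038813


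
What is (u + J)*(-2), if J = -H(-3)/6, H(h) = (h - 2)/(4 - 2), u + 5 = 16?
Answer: -137/6 ≈ -22.833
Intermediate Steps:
u = 11 (u = -5 + 16 = 11)
H(h) = -1 + h/2 (H(h) = (-2 + h)/2 = (-2 + h)*(1/2) = -1 + h/2)
J = 5/12 (J = -(-1 + (1/2)*(-3))/6 = -(-1 - 3/2)*(1/6) = -1*(-5/2)*(1/6) = (5/2)*(1/6) = 5/12 ≈ 0.41667)
(u + J)*(-2) = (11 + 5/12)*(-2) = (137/12)*(-2) = -137/6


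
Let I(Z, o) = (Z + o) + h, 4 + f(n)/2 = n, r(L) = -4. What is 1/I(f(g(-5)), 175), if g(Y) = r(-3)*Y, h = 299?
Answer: 1/506 ≈ 0.0019763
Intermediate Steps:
g(Y) = -4*Y
f(n) = -8 + 2*n
I(Z, o) = 299 + Z + o (I(Z, o) = (Z + o) + 299 = 299 + Z + o)
1/I(f(g(-5)), 175) = 1/(299 + (-8 + 2*(-4*(-5))) + 175) = 1/(299 + (-8 + 2*20) + 175) = 1/(299 + (-8 + 40) + 175) = 1/(299 + 32 + 175) = 1/506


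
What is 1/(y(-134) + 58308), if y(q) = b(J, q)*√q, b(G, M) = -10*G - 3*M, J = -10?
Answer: 14577/858397850 - 251*I*√134/1716795700 ≈ 1.6982e-5 - 1.6924e-6*I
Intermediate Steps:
y(q) = √q*(100 - 3*q) (y(q) = (-10*(-10) - 3*q)*√q = (100 - 3*q)*√q = √q*(100 - 3*q))
1/(y(-134) + 58308) = 1/(√(-134)*(100 - 3*(-134)) + 58308) = 1/((I*√134)*(100 + 402) + 58308) = 1/((I*√134)*502 + 58308) = 1/(502*I*√134 + 58308) = 1/(58308 + 502*I*√134)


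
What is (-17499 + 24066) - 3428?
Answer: 3139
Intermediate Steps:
(-17499 + 24066) - 3428 = 6567 - 3428 = 3139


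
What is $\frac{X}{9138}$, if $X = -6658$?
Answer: $- \frac{3329}{4569} \approx -0.72861$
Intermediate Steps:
$\frac{X}{9138} = - \frac{6658}{9138} = \left(-6658\right) \frac{1}{9138} = - \frac{3329}{4569}$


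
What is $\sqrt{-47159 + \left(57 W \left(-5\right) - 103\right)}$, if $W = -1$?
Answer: $i \sqrt{46977} \approx 216.74 i$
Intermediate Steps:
$\sqrt{-47159 + \left(57 W \left(-5\right) - 103\right)} = \sqrt{-47159 - \left(103 - 57 \left(\left(-1\right) \left(-5\right)\right)\right)} = \sqrt{-47159 + \left(57 \cdot 5 - 103\right)} = \sqrt{-47159 + \left(285 - 103\right)} = \sqrt{-47159 + 182} = \sqrt{-46977} = i \sqrt{46977}$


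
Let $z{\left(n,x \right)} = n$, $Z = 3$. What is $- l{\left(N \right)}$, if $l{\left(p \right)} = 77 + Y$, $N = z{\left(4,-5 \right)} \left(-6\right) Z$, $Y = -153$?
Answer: $76$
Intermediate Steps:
$N = -72$ ($N = 4 \left(-6\right) 3 = \left(-24\right) 3 = -72$)
$l{\left(p \right)} = -76$ ($l{\left(p \right)} = 77 - 153 = -76$)
$- l{\left(N \right)} = \left(-1\right) \left(-76\right) = 76$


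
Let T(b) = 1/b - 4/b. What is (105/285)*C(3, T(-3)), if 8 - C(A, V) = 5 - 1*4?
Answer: 49/19 ≈ 2.5789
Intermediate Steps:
T(b) = -3/b (T(b) = 1/b - 4/b = -3/b)
C(A, V) = 7 (C(A, V) = 8 - (5 - 1*4) = 8 - (5 - 4) = 8 - 1*1 = 8 - 1 = 7)
(105/285)*C(3, T(-3)) = (105/285)*7 = (105*(1/285))*7 = (7/19)*7 = 49/19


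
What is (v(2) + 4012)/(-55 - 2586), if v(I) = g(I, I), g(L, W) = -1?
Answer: -4011/2641 ≈ -1.5187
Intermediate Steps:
v(I) = -1
(v(2) + 4012)/(-55 - 2586) = (-1 + 4012)/(-55 - 2586) = 4011/(-2641) = 4011*(-1/2641) = -4011/2641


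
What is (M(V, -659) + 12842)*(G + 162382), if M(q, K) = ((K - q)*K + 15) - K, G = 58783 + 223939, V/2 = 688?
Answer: 602929421424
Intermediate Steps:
V = 1376 (V = 2*688 = 1376)
G = 282722
M(q, K) = 15 - K + K*(K - q) (M(q, K) = (K*(K - q) + 15) - K = (15 + K*(K - q)) - K = 15 - K + K*(K - q))
(M(V, -659) + 12842)*(G + 162382) = ((15 + (-659)² - 1*(-659) - 1*(-659)*1376) + 12842)*(282722 + 162382) = ((15 + 434281 + 659 + 906784) + 12842)*445104 = (1341739 + 12842)*445104 = 1354581*445104 = 602929421424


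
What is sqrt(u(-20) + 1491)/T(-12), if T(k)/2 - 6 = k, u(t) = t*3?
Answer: -sqrt(159)/4 ≈ -3.1524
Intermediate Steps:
u(t) = 3*t
T(k) = 12 + 2*k
sqrt(u(-20) + 1491)/T(-12) = sqrt(3*(-20) + 1491)/(12 + 2*(-12)) = sqrt(-60 + 1491)/(12 - 24) = sqrt(1431)/(-12) = (3*sqrt(159))*(-1/12) = -sqrt(159)/4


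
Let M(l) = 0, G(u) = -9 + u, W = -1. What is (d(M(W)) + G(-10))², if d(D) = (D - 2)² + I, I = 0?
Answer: 225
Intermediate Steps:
d(D) = (-2 + D)² (d(D) = (D - 2)² + 0 = (-2 + D)² + 0 = (-2 + D)²)
(d(M(W)) + G(-10))² = ((-2 + 0)² + (-9 - 10))² = ((-2)² - 19)² = (4 - 19)² = (-15)² = 225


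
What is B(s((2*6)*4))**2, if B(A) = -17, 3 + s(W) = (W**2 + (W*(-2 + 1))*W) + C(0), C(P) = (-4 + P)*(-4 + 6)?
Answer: 289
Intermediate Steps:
C(P) = -8 + 2*P (C(P) = (-4 + P)*2 = -8 + 2*P)
s(W) = -11 (s(W) = -3 + ((W**2 + (W*(-2 + 1))*W) + (-8 + 2*0)) = -3 + ((W**2 + (W*(-1))*W) + (-8 + 0)) = -3 + ((W**2 + (-W)*W) - 8) = -3 + ((W**2 - W**2) - 8) = -3 + (0 - 8) = -3 - 8 = -11)
B(s((2*6)*4))**2 = (-17)**2 = 289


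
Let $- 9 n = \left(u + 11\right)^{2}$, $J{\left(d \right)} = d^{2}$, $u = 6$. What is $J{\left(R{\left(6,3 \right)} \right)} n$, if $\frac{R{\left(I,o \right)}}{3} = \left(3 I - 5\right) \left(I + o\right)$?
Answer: $-3956121$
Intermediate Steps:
$R{\left(I,o \right)} = 3 \left(-5 + 3 I\right) \left(I + o\right)$ ($R{\left(I,o \right)} = 3 \left(3 I - 5\right) \left(I + o\right) = 3 \left(-5 + 3 I\right) \left(I + o\right)$)
$n = - \frac{289}{9}$ ($n = - \frac{\left(6 + 11\right)^{2}}{9} = - \frac{17^{2}}{9} = \left(- \frac{1}{9}\right) 289 = - \frac{289}{9} \approx -32.111$)
$J{\left(R{\left(6,3 \right)} \right)} n = \left(\left(-15\right) 6 - 45 + 9 \cdot 6^{2} + 9 \cdot 6 \cdot 3\right)^{2} \left(- \frac{289}{9}\right) = \left(-90 - 45 + 9 \cdot 36 + 162\right)^{2} \left(- \frac{289}{9}\right) = \left(-90 - 45 + 324 + 162\right)^{2} \left(- \frac{289}{9}\right) = 351^{2} \left(- \frac{289}{9}\right) = 123201 \left(- \frac{289}{9}\right) = -3956121$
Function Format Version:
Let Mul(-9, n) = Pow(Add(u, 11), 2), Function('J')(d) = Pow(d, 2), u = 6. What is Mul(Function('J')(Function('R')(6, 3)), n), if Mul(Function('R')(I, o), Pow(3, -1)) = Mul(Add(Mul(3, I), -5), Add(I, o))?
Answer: -3956121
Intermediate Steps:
Function('R')(I, o) = Mul(3, Add(-5, Mul(3, I)), Add(I, o)) (Function('R')(I, o) = Mul(3, Mul(Add(Mul(3, I), -5), Add(I, o))) = Mul(3, Mul(Add(-5, Mul(3, I)), Add(I, o))) = Mul(3, Add(-5, Mul(3, I)), Add(I, o)))
n = Rational(-289, 9) (n = Mul(Rational(-1, 9), Pow(Add(6, 11), 2)) = Mul(Rational(-1, 9), Pow(17, 2)) = Mul(Rational(-1, 9), 289) = Rational(-289, 9) ≈ -32.111)
Mul(Function('J')(Function('R')(6, 3)), n) = Mul(Pow(Add(Mul(-15, 6), Mul(-15, 3), Mul(9, Pow(6, 2)), Mul(9, 6, 3)), 2), Rational(-289, 9)) = Mul(Pow(Add(-90, -45, Mul(9, 36), 162), 2), Rational(-289, 9)) = Mul(Pow(Add(-90, -45, 324, 162), 2), Rational(-289, 9)) = Mul(Pow(351, 2), Rational(-289, 9)) = Mul(123201, Rational(-289, 9)) = -3956121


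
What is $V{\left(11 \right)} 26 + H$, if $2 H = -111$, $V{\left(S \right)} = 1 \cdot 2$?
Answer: $- \frac{7}{2} \approx -3.5$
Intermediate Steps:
$V{\left(S \right)} = 2$
$H = - \frac{111}{2}$ ($H = \frac{1}{2} \left(-111\right) = - \frac{111}{2} \approx -55.5$)
$V{\left(11 \right)} 26 + H = 2 \cdot 26 - \frac{111}{2} = 52 - \frac{111}{2} = - \frac{7}{2}$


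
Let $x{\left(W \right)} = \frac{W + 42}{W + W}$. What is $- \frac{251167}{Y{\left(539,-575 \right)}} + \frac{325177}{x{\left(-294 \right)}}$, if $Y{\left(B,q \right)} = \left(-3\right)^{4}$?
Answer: $\frac{61207286}{81} \approx 7.5565 \cdot 10^{5}$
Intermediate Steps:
$x{\left(W \right)} = \frac{42 + W}{2 W}$
$Y{\left(B,q \right)} = 81$
$- \frac{251167}{Y{\left(539,-575 \right)}} + \frac{325177}{x{\left(-294 \right)}} = - \frac{251167}{81} + \frac{325177}{\frac{1}{2} \frac{1}{-294} \left(42 - 294\right)} = \left(-251167\right) \frac{1}{81} + \frac{325177}{\frac{1}{2} \left(- \frac{1}{294}\right) \left(-252\right)} = - \frac{251167}{81} + \frac{325177}{\frac{3}{7}} = - \frac{251167}{81} + 325177 \cdot \frac{7}{3} = - \frac{251167}{81} + \frac{2276239}{3} = \frac{61207286}{81}$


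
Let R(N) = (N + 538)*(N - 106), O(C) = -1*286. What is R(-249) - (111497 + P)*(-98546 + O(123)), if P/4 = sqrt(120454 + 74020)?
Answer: 11019368909 + 395328*sqrt(194474) ≈ 1.1194e+10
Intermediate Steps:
O(C) = -286
R(N) = (-106 + N)*(538 + N) (R(N) = (538 + N)*(-106 + N) = (-106 + N)*(538 + N))
P = 4*sqrt(194474) (P = 4*sqrt(120454 + 74020) = 4*sqrt(194474) ≈ 1764.0)
R(-249) - (111497 + P)*(-98546 + O(123)) = (-57028 + (-249)**2 + 432*(-249)) - (111497 + 4*sqrt(194474))*(-98546 - 286) = (-57028 + 62001 - 107568) - (111497 + 4*sqrt(194474))*(-98832) = -102595 - (-11019471504 - 395328*sqrt(194474)) = -102595 + (11019471504 + 395328*sqrt(194474)) = 11019368909 + 395328*sqrt(194474)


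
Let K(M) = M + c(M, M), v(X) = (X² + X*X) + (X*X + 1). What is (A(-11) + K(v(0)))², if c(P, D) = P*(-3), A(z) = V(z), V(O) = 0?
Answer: 4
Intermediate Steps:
A(z) = 0
v(X) = 1 + 3*X² (v(X) = (X² + X²) + (X² + 1) = 2*X² + (1 + X²) = 1 + 3*X²)
c(P, D) = -3*P
K(M) = -2*M (K(M) = M - 3*M = -2*M)
(A(-11) + K(v(0)))² = (0 - 2*(1 + 3*0²))² = (0 - 2*(1 + 3*0))² = (0 - 2*(1 + 0))² = (0 - 2*1)² = (0 - 2)² = (-2)² = 4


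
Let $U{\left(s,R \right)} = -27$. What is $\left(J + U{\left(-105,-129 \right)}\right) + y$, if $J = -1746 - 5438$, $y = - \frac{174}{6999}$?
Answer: $- \frac{16823321}{2333} \approx -7211.0$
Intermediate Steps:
$y = - \frac{58}{2333}$ ($y = \left(-174\right) \frac{1}{6999} = - \frac{58}{2333} \approx -0.024861$)
$J = -7184$ ($J = -1746 - 5438 = -7184$)
$\left(J + U{\left(-105,-129 \right)}\right) + y = \left(-7184 - 27\right) - \frac{58}{2333} = -7211 - \frac{58}{2333} = - \frac{16823321}{2333}$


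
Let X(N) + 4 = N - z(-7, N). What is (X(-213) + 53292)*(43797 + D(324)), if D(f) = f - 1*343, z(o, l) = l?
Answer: 2332842064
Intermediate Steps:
D(f) = -343 + f (D(f) = f - 343 = -343 + f)
X(N) = -4 (X(N) = -4 + (N - N) = -4 + 0 = -4)
(X(-213) + 53292)*(43797 + D(324)) = (-4 + 53292)*(43797 + (-343 + 324)) = 53288*(43797 - 19) = 53288*43778 = 2332842064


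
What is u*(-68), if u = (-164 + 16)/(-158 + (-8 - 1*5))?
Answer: -10064/171 ≈ -58.854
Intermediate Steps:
u = 148/171 (u = -148/(-158 + (-8 - 5)) = -148/(-158 - 13) = -148/(-171) = -148*(-1/171) = 148/171 ≈ 0.86550)
u*(-68) = (148/171)*(-68) = -10064/171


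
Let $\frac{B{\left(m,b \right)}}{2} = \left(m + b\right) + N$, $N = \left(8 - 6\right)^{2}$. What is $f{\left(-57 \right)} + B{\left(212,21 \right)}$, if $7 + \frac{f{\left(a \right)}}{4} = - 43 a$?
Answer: $10250$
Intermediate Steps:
$f{\left(a \right)} = -28 - 172 a$ ($f{\left(a \right)} = -28 + 4 \left(- 43 a\right) = -28 - 172 a$)
$N = 4$ ($N = 2^{2} = 4$)
$B{\left(m,b \right)} = 8 + 2 b + 2 m$ ($B{\left(m,b \right)} = 2 \left(\left(m + b\right) + 4\right) = 2 \left(\left(b + m\right) + 4\right) = 2 \left(4 + b + m\right) = 8 + 2 b + 2 m$)
$f{\left(-57 \right)} + B{\left(212,21 \right)} = \left(-28 - -9804\right) + \left(8 + 2 \cdot 21 + 2 \cdot 212\right) = \left(-28 + 9804\right) + \left(8 + 42 + 424\right) = 9776 + 474 = 10250$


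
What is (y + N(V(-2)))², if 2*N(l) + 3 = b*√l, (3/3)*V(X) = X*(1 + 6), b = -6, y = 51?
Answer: 9297/4 - 297*I*√14 ≈ 2324.3 - 1111.3*I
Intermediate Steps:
V(X) = 7*X (V(X) = X*(1 + 6) = X*7 = 7*X)
N(l) = -3/2 - 3*√l (N(l) = -3/2 + (-6*√l)/2 = -3/2 - 3*√l)
(y + N(V(-2)))² = (51 + (-3/2 - 3*I*√14))² = (99/2 - 3*I*√14)²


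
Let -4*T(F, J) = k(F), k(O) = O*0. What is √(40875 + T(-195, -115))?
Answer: 5*√1635 ≈ 202.18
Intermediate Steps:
k(O) = 0
T(F, J) = 0 (T(F, J) = -¼*0 = 0)
√(40875 + T(-195, -115)) = √(40875 + 0) = √40875 = 5*√1635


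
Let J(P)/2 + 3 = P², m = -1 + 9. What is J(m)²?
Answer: 14884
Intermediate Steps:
m = 8
J(P) = -6 + 2*P²
J(m)² = (-6 + 2*8²)² = (-6 + 2*64)² = (-6 + 128)² = 122² = 14884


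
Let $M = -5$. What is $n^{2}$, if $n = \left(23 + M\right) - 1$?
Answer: $289$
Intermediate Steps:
$n = 17$ ($n = \left(23 - 5\right) - 1 = 18 - 1 = 17$)
$n^{2} = 17^{2} = 289$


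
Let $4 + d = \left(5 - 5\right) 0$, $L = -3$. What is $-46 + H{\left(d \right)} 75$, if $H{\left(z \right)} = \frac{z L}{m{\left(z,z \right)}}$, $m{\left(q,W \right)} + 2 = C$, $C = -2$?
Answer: $-271$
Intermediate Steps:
$m{\left(q,W \right)} = -4$ ($m{\left(q,W \right)} = -2 - 2 = -4$)
$d = -4$ ($d = -4 + \left(5 - 5\right) 0 = -4 + 0 \cdot 0 = -4 + 0 = -4$)
$H{\left(z \right)} = \frac{3 z}{4}$ ($H{\left(z \right)} = \frac{z \left(-3\right)}{-4} = - 3 z \left(- \frac{1}{4}\right) = \frac{3 z}{4}$)
$-46 + H{\left(d \right)} 75 = -46 + \frac{3}{4} \left(-4\right) 75 = -46 - 225 = -271$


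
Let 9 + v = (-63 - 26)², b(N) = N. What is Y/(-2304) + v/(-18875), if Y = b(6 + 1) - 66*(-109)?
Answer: -154148123/43488000 ≈ -3.5446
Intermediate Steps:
Y = 7201 (Y = (6 + 1) - 66*(-109) = 7 + 7194 = 7201)
v = 7912 (v = -9 + (-63 - 26)² = -9 + (-89)² = -9 + 7921 = 7912)
Y/(-2304) + v/(-18875) = 7201/(-2304) + 7912/(-18875) = 7201*(-1/2304) + 7912*(-1/18875) = -7201/2304 - 7912/18875 = -154148123/43488000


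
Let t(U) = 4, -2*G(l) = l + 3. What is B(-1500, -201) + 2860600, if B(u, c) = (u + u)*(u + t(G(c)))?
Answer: 7348600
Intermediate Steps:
G(l) = -3/2 - l/2 (G(l) = -(l + 3)/2 = -(3 + l)/2 = -3/2 - l/2)
B(u, c) = 2*u*(4 + u) (B(u, c) = (u + u)*(u + 4) = (2*u)*(4 + u) = 2*u*(4 + u))
B(-1500, -201) + 2860600 = 2*(-1500)*(4 - 1500) + 2860600 = 2*(-1500)*(-1496) + 2860600 = 4488000 + 2860600 = 7348600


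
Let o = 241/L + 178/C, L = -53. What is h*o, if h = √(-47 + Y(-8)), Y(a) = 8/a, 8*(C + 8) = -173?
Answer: -530356*I*√3/12561 ≈ -73.131*I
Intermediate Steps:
C = -237/8 (C = -8 + (⅛)*(-173) = -8 - 173/8 = -237/8 ≈ -29.625)
o = -132589/12561 (o = 241/(-53) + 178/(-237/8) = 241*(-1/53) + 178*(-8/237) = -241/53 - 1424/237 = -132589/12561 ≈ -10.556)
h = 4*I*√3 (h = √(-47 + 8/(-8)) = √(-47 + 8*(-⅛)) = √(-47 - 1) = √(-48) = 4*I*√3 ≈ 6.9282*I)
h*o = (4*I*√3)*(-132589/12561) = -530356*I*√3/12561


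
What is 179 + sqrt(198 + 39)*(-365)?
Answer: 179 - 365*sqrt(237) ≈ -5440.1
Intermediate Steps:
179 + sqrt(198 + 39)*(-365) = 179 + sqrt(237)*(-365) = 179 - 365*sqrt(237)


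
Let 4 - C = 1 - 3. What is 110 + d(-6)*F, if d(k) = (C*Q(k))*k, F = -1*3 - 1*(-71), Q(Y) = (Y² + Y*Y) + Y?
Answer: -161458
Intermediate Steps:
Q(Y) = Y + 2*Y² (Q(Y) = (Y² + Y²) + Y = 2*Y² + Y = Y + 2*Y²)
C = 6 (C = 4 - (1 - 3) = 4 - 1*(-2) = 4 + 2 = 6)
F = 68 (F = -3 + 71 = 68)
d(k) = 6*k²*(1 + 2*k) (d(k) = (6*(k*(1 + 2*k)))*k = (6*k*(1 + 2*k))*k = 6*k²*(1 + 2*k))
110 + d(-6)*F = 110 + ((-6)²*(6 + 12*(-6)))*68 = 110 + (36*(6 - 72))*68 = 110 + (36*(-66))*68 = 110 - 2376*68 = 110 - 161568 = -161458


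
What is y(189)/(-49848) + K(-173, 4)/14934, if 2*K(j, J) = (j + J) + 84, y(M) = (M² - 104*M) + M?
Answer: -5101162/15508959 ≈ -0.32892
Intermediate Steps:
y(M) = M² - 103*M
K(j, J) = 42 + J/2 + j/2 (K(j, J) = ((j + J) + 84)/2 = ((J + j) + 84)/2 = (84 + J + j)/2 = 42 + J/2 + j/2)
y(189)/(-49848) + K(-173, 4)/14934 = (189*(-103 + 189))/(-49848) + (42 + (½)*4 + (½)*(-173))/14934 = (189*86)*(-1/49848) + (42 + 2 - 173/2)*(1/14934) = 16254*(-1/49848) - 85/2*1/14934 = -2709/8308 - 85/29868 = -5101162/15508959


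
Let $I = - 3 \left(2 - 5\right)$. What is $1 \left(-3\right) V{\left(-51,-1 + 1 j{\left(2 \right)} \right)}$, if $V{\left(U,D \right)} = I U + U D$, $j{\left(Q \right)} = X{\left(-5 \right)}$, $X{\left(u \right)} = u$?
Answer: $459$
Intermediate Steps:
$j{\left(Q \right)} = -5$
$I = 9$ ($I = \left(-3\right) \left(-3\right) = 9$)
$V{\left(U,D \right)} = 9 U + D U$ ($V{\left(U,D \right)} = 9 U + U D = 9 U + D U$)
$1 \left(-3\right) V{\left(-51,-1 + 1 j{\left(2 \right)} \right)} = 1 \left(-3\right) \left(- 51 \left(9 + \left(-1 + 1 \left(-5\right)\right)\right)\right) = - 3 \left(- 51 \left(9 - 6\right)\right) = - 3 \left(\left(-51\right) 3\right) = \left(-3\right) \left(-153\right) = 459$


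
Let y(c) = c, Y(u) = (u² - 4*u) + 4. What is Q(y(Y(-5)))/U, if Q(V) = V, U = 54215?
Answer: 7/7745 ≈ 0.00090381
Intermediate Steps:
Y(u) = 4 + u² - 4*u
Q(y(Y(-5)))/U = (4 + (-5)² - 4*(-5))/54215 = (4 + 25 + 20)*(1/54215) = 49*(1/54215) = 7/7745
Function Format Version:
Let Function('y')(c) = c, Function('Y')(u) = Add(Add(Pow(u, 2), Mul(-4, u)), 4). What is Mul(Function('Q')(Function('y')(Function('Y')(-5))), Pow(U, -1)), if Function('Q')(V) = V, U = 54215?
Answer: Rational(7, 7745) ≈ 0.00090381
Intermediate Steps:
Function('Y')(u) = Add(4, Pow(u, 2), Mul(-4, u))
Mul(Function('Q')(Function('y')(Function('Y')(-5))), Pow(U, -1)) = Mul(Add(4, Pow(-5, 2), Mul(-4, -5)), Pow(54215, -1)) = Mul(Add(4, 25, 20), Rational(1, 54215)) = Mul(49, Rational(1, 54215)) = Rational(7, 7745)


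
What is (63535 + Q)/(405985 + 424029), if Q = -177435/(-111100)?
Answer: 1411783187/18442911080 ≈ 0.076549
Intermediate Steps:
Q = 35487/22220 (Q = -177435*(-1/111100) = 35487/22220 ≈ 1.5971)
(63535 + Q)/(405985 + 424029) = (63535 + 35487/22220)/(405985 + 424029) = (1411783187/22220)/830014 = (1411783187/22220)*(1/830014) = 1411783187/18442911080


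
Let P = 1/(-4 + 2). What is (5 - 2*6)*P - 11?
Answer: -15/2 ≈ -7.5000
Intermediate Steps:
P = -1/2 (P = 1/(-2) = -1/2 ≈ -0.50000)
(5 - 2*6)*P - 11 = (5 - 2*6)*(-1/2) - 11 = (5 - 12)*(-1/2) - 11 = -7*(-1/2) - 11 = 7/2 - 11 = -15/2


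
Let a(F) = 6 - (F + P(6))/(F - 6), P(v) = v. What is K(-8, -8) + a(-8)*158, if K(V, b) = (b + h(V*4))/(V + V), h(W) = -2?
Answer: 51859/56 ≈ 926.05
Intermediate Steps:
K(V, b) = (-2 + b)/(2*V) (K(V, b) = (b - 2)/(V + V) = (-2 + b)/((2*V)) = (-2 + b)*(1/(2*V)) = (-2 + b)/(2*V))
a(F) = 6 - (6 + F)/(-6 + F) (a(F) = 6 - (F + 6)/(F - 6) = 6 - (6 + F)/(-6 + F))
K(-8, -8) + a(-8)*158 = (½)*(-2 - 8)/(-8) + ((-42 + 5*(-8))/(-6 - 8))*158 = (½)*(-⅛)*(-10) + ((-42 - 40)/(-14))*158 = 5/8 - 1/14*(-82)*158 = 5/8 + (41/7)*158 = 5/8 + 6478/7 = 51859/56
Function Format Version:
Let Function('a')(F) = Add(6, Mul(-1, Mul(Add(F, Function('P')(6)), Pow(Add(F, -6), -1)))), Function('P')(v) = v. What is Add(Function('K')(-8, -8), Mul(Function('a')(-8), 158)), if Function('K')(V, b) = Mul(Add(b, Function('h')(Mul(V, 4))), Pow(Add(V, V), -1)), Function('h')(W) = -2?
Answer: Rational(51859, 56) ≈ 926.05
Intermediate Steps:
Function('K')(V, b) = Mul(Rational(1, 2), Pow(V, -1), Add(-2, b)) (Function('K')(V, b) = Mul(Add(b, -2), Pow(Add(V, V), -1)) = Mul(Add(-2, b), Pow(Mul(2, V), -1)) = Mul(Add(-2, b), Mul(Rational(1, 2), Pow(V, -1))) = Mul(Rational(1, 2), Pow(V, -1), Add(-2, b)))
Function('a')(F) = Add(6, Mul(-1, Pow(Add(-6, F), -1), Add(6, F))) (Function('a')(F) = Add(6, Mul(-1, Mul(Add(F, 6), Pow(Add(F, -6), -1)))) = Add(6, Mul(-1, Mul(Add(6, F), Pow(Add(-6, F), -1)))) = Add(6, Mul(-1, Mul(Pow(Add(-6, F), -1), Add(6, F)))) = Add(6, Mul(-1, Pow(Add(-6, F), -1), Add(6, F))))
Add(Function('K')(-8, -8), Mul(Function('a')(-8), 158)) = Add(Mul(Rational(1, 2), Pow(-8, -1), Add(-2, -8)), Mul(Mul(Pow(Add(-6, -8), -1), Add(-42, Mul(5, -8))), 158)) = Add(Mul(Rational(1, 2), Rational(-1, 8), -10), Mul(Mul(Pow(-14, -1), Add(-42, -40)), 158)) = Add(Rational(5, 8), Mul(Mul(Rational(-1, 14), -82), 158)) = Add(Rational(5, 8), Mul(Rational(41, 7), 158)) = Add(Rational(5, 8), Rational(6478, 7)) = Rational(51859, 56)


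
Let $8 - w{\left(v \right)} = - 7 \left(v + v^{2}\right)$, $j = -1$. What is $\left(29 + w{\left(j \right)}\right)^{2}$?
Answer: $1369$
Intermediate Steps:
$w{\left(v \right)} = 8 + 7 v + 7 v^{2}$ ($w{\left(v \right)} = 8 - - 7 \left(v + v^{2}\right) = 8 - \left(- 7 v - 7 v^{2}\right) = 8 + \left(7 v + 7 v^{2}\right) = 8 + 7 v + 7 v^{2}$)
$\left(29 + w{\left(j \right)}\right)^{2} = \left(29 + \left(8 + 7 \left(-1\right) + 7 \left(-1\right)^{2}\right)\right)^{2} = \left(29 + \left(8 - 7 + 7 \cdot 1\right)\right)^{2} = \left(29 + \left(8 - 7 + 7\right)\right)^{2} = \left(29 + 8\right)^{2} = 37^{2} = 1369$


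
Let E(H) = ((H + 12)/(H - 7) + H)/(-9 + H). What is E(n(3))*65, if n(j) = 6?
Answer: 260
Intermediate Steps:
E(H) = (H + (12 + H)/(-7 + H))/(-9 + H) (E(H) = ((12 + H)/(-7 + H) + H)/(-9 + H) = (H + (12 + H)/(-7 + H))/(-9 + H))
E(n(3))*65 = ((12 + 6**2 - 6*6)/(63 + 6**2 - 16*6))*65 = ((12 + 36 - 36)/(63 + 36 - 96))*65 = (12/3)*65 = ((1/3)*12)*65 = 4*65 = 260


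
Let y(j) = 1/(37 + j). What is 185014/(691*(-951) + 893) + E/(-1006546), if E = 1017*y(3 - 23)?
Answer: -791623533041/2807311147484 ≈ -0.28199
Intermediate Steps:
E = 1017/17 (E = 1017/(37 + (3 - 23)) = 1017/(37 - 20) = 1017/17 ≈ 59.824)
185014/(691*(-951) + 893) + E/(-1006546) = 185014/(691*(-951) + 893) + (1017/17)/(-1006546) = 185014/(-657141 + 893) + (1017/17)*(-1/1006546) = 185014/(-656248) - 1017/17111282 = 185014*(-1/656248) - 1017/17111282 = -92507/328124 - 1017/17111282 = -791623533041/2807311147484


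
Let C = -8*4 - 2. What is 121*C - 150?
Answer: -4264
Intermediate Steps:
C = -34 (C = -32 - 2 = -34)
121*C - 150 = 121*(-34) - 150 = -4114 - 150 = -4264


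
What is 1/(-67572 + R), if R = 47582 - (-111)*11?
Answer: -1/18769 ≈ -5.3279e-5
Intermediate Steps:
R = 48803 (R = 47582 - 1*(-1221) = 47582 + 1221 = 48803)
1/(-67572 + R) = 1/(-67572 + 48803) = 1/(-18769) = -1/18769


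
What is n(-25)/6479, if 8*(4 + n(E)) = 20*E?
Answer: -7/682 ≈ -0.010264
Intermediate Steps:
n(E) = -4 + 5*E/2 (n(E) = -4 + (20*E)/8 = -4 + 5*E/2)
n(-25)/6479 = (-4 + (5/2)*(-25))/6479 = (-4 - 125/2)*(1/6479) = -133/2*1/6479 = -7/682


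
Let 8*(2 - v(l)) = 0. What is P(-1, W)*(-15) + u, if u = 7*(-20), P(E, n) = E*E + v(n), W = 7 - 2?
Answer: -185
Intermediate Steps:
v(l) = 2 (v(l) = 2 - ⅛*0 = 2 + 0 = 2)
W = 5
P(E, n) = 2 + E² (P(E, n) = E*E + 2 = E² + 2 = 2 + E²)
u = -140
P(-1, W)*(-15) + u = (2 + (-1)²)*(-15) - 140 = (2 + 1)*(-15) - 140 = 3*(-15) - 140 = -45 - 140 = -185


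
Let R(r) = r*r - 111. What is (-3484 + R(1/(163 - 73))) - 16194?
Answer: -160290899/8100 ≈ -19789.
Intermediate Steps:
R(r) = -111 + r² (R(r) = r² - 111 = -111 + r²)
(-3484 + R(1/(163 - 73))) - 16194 = (-3484 + (-111 + (1/(163 - 73))²)) - 16194 = (-3484 + (-111 + (1/90)²)) - 16194 = (-3484 + (-111 + 1/8100)) - 16194 = (-3484 - 899099/8100) - 16194 = -29119499/8100 - 16194 = -160290899/8100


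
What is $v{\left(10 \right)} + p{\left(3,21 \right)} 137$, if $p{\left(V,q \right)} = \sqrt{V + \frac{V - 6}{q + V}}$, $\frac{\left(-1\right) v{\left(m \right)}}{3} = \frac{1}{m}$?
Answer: $- \frac{3}{10} + \frac{137 \sqrt{46}}{4} \approx 231.99$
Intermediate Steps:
$v{\left(m \right)} = - \frac{3}{m}$
$p{\left(V,q \right)} = \sqrt{V + \frac{-6 + V}{V + q}}$
$v{\left(10 \right)} + p{\left(3,21 \right)} 137 = - \frac{3}{10} + \sqrt{\frac{-6 + 3 + 3 \left(3 + 21\right)}{3 + 21}} \cdot 137 = \left(-3\right) \frac{1}{10} + \sqrt{\frac{-6 + 3 + 3 \cdot 24}{24}} \cdot 137 = - \frac{3}{10} + \sqrt{\frac{-6 + 3 + 72}{24}} \cdot 137 = - \frac{3}{10} + \sqrt{\frac{1}{24} \cdot 69} \cdot 137 = - \frac{3}{10} + \sqrt{\frac{23}{8}} \cdot 137 = - \frac{3}{10} + \frac{\sqrt{46}}{4} \cdot 137 = - \frac{3}{10} + \frac{137 \sqrt{46}}{4}$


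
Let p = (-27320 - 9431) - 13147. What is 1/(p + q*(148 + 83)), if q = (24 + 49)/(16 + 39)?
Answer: -5/247957 ≈ -2.0165e-5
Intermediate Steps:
q = 73/55 ≈ 1.3273
p = -49898 (p = -36751 - 13147 = -49898)
1/(p + q*(148 + 83)) = 1/(-49898 + 73*(148 + 83)/55) = 1/(-49898 + (73/55)*231) = 1/(-49898 + 1533/5) = 1/(-247957/5) = -5/247957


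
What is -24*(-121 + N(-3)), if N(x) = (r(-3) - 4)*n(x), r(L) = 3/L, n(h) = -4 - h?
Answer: 2784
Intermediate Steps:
N(x) = 20 + 5*x (N(x) = (3/(-3) - 4)*(-4 - x) = (3*(-⅓) - 4)*(-4 - x) = (-1 - 4)*(-4 - x) = -5*(-4 - x) = 20 + 5*x)
-24*(-121 + N(-3)) = -24*(-121 + (20 + 5*(-3))) = -24*(-121 + (20 - 15)) = -24*(-121 + 5) = -24*(-116) = 2784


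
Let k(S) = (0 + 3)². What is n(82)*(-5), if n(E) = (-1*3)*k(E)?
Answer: 135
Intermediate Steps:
k(S) = 9 (k(S) = 3² = 9)
n(E) = -27 (n(E) = -1*3*9 = -3*9 = -27)
n(82)*(-5) = -27*(-5) = 135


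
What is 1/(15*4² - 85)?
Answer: 1/155 ≈ 0.0064516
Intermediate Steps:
1/(15*4² - 85) = 1/(15*16 - 85) = 1/(240 - 85) = 1/155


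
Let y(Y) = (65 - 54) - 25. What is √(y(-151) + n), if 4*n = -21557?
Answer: I*√21613/2 ≈ 73.507*I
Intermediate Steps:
n = -21557/4 (n = (¼)*(-21557) = -21557/4 ≈ -5389.3)
y(Y) = -14 (y(Y) = 11 - 25 = -14)
√(y(-151) + n) = √(-14 - 21557/4) = √(-21613/4) = I*√21613/2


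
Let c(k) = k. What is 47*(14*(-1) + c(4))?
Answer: -470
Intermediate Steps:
47*(14*(-1) + c(4)) = 47*(14*(-1) + 4) = 47*(-14 + 4) = 47*(-10) = -470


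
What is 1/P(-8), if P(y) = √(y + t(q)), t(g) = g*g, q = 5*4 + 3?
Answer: √521/521 ≈ 0.043811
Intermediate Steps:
q = 23 (q = 20 + 3 = 23)
t(g) = g²
P(y) = √(529 + y) (P(y) = √(y + 23²) = √(y + 529) = √(529 + y))
1/P(-8) = 1/(√(529 - 8)) = 1/(√521) = √521/521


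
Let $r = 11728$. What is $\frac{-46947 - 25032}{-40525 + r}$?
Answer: $\frac{23993}{9599} \approx 2.4995$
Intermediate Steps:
$\frac{-46947 - 25032}{-40525 + r} = \frac{-46947 - 25032}{-40525 + 11728} = - \frac{71979}{-28797} = \left(-71979\right) \left(- \frac{1}{28797}\right) = \frac{23993}{9599}$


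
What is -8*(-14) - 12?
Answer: 100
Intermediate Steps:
-8*(-14) - 12 = 112 - 12 = 100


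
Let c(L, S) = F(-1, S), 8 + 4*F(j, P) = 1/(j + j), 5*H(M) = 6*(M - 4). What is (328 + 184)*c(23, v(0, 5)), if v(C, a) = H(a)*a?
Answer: -1088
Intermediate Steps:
H(M) = -24/5 + 6*M/5 (H(M) = (6*(M - 4))/5 = (6*(-4 + M))/5 = (-24 + 6*M)/5 = -24/5 + 6*M/5)
F(j, P) = -2 + 1/(8*j) (F(j, P) = -2 + 1/(4*(j + j)) = -2 + 1/(4*((2*j))) = -2 + (1/(2*j))/4 = -2 + 1/(8*j))
v(C, a) = a*(-24/5 + 6*a/5) (v(C, a) = (-24/5 + 6*a/5)*a = a*(-24/5 + 6*a/5))
c(L, S) = -17/8 (c(L, S) = -2 + (⅛)/(-1) = -2 + (⅛)*(-1) = -2 - ⅛ = -17/8)
(328 + 184)*c(23, v(0, 5)) = (328 + 184)*(-17/8) = 512*(-17/8) = -1088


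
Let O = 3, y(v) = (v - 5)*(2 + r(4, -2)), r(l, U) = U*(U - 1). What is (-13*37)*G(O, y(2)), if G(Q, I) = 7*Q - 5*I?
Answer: -67821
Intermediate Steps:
r(l, U) = U*(-1 + U)
y(v) = -40 + 8*v (y(v) = (v - 5)*(2 - 2*(-1 - 2)) = (-5 + v)*(2 - 2*(-3)) = (-5 + v)*(2 + 6) = (-5 + v)*8 = -40 + 8*v)
G(Q, I) = -5*I + 7*Q
(-13*37)*G(O, y(2)) = (-13*37)*(-5*(-40 + 8*2) + 7*3) = -481*(-5*(-40 + 16) + 21) = -481*(-5*(-24) + 21) = -481*(120 + 21) = -481*141 = -67821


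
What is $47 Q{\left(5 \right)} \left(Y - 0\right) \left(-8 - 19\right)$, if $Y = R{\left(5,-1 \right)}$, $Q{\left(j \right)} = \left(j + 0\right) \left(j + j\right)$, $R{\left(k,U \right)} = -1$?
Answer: $63450$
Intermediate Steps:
$Q{\left(j \right)} = 2 j^{2}$ ($Q{\left(j \right)} = j 2 j = 2 j^{2}$)
$Y = -1$
$47 Q{\left(5 \right)} \left(Y - 0\right) \left(-8 - 19\right) = 47 \cdot 2 \cdot 5^{2} \left(-1 - 0\right) \left(-8 - 19\right) = 47 \cdot 2 \cdot 25 \left(-1 + 0\right) \left(-8 - 19\right) = 47 \cdot 50 \left(-1\right) \left(-27\right) = 47 \left(-50\right) \left(-27\right) = \left(-2350\right) \left(-27\right) = 63450$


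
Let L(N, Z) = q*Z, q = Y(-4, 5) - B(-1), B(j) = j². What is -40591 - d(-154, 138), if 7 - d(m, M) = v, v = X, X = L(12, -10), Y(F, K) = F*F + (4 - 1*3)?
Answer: -40758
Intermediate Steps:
Y(F, K) = 1 + F² (Y(F, K) = F² + (4 - 3) = F² + 1 = 1 + F²)
q = 16 (q = (1 + (-4)²) - 1*(-1)² = (1 + 16) - 1*1 = 17 - 1 = 16)
L(N, Z) = 16*Z
X = -160 (X = 16*(-10) = -160)
v = -160
d(m, M) = 167 (d(m, M) = 7 - 1*(-160) = 7 + 160 = 167)
-40591 - d(-154, 138) = -40591 - 1*167 = -40591 - 167 = -40758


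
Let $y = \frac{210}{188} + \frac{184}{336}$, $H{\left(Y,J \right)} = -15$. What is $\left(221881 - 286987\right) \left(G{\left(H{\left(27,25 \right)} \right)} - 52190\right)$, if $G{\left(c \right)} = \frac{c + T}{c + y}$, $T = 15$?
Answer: $3397882140$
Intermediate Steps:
$y = \frac{1643}{987}$ ($y = 210 \cdot \frac{1}{188} + 184 \cdot \frac{1}{336} = \frac{105}{94} + \frac{23}{42} = \frac{1643}{987} \approx 1.6646$)
$G{\left(c \right)} = \frac{15 + c}{\frac{1643}{987} + c}$ ($G{\left(c \right)} = \frac{c + 15}{c + \frac{1643}{987}} = \frac{15 + c}{\frac{1643}{987} + c}$)
$\left(221881 - 286987\right) \left(G{\left(H{\left(27,25 \right)} \right)} - 52190\right) = \left(221881 - 286987\right) \left(\frac{987 \left(15 - 15\right)}{1643 + 987 \left(-15\right)} - 52190\right) = - 65106 \left(987 \frac{1}{1643 - 14805} \cdot 0 - 52190\right) = - 65106 \left(987 \frac{1}{-13162} \cdot 0 - 52190\right) = - 65106 \left(987 \left(- \frac{1}{13162}\right) 0 - 52190\right) = - 65106 \left(0 - 52190\right) = \left(-65106\right) \left(-52190\right) = 3397882140$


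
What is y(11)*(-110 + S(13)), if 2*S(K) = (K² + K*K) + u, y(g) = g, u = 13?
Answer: 1441/2 ≈ 720.50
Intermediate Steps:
S(K) = 13/2 + K² (S(K) = ((K² + K*K) + 13)/2 = ((K² + K²) + 13)/2 = (2*K² + 13)/2 = (13 + 2*K²)/2 = 13/2 + K²)
y(11)*(-110 + S(13)) = 11*(-110 + (13/2 + 13²)) = 11*(-110 + (13/2 + 169)) = 11*(-110 + 351/2) = 11*(131/2) = 1441/2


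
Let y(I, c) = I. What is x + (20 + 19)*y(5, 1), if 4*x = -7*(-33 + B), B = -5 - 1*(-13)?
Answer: 955/4 ≈ 238.75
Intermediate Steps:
B = 8 (B = -5 + 13 = 8)
x = 175/4 (x = (-7*(-33 + 8))/4 = (-7*(-25))/4 = (¼)*175 = 175/4 ≈ 43.750)
x + (20 + 19)*y(5, 1) = 175/4 + (20 + 19)*5 = 175/4 + 39*5 = 175/4 + 195 = 955/4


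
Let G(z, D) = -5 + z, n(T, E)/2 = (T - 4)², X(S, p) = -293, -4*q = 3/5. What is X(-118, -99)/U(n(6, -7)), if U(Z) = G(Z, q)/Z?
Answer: -2344/3 ≈ -781.33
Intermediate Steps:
q = -3/20 (q = -3/(4*5) = -¼*⅗ = -3/20 ≈ -0.15000)
n(T, E) = 2*(-4 + T)² (n(T, E) = 2*(T - 4)² = 2*(-4 + T)²)
U(Z) = (-5 + Z)/Z
X(-118, -99)/U(n(6, -7)) = -293*2*(-4 + 6)²/(-5 + 2*(-4 + 6)²) = -293*8/(-5 + 2*2²) = -293*8/(-5 + 2*4) = -293*8/(-5 + 8) = -293/((⅛)*3) = -293/3/8 = -293*8/3 = -2344/3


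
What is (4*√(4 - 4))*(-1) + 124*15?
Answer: 1860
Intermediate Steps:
(4*√(4 - 4))*(-1) + 124*15 = (4*√0)*(-1) + 1860 = (4*0)*(-1) + 1860 = 0*(-1) + 1860 = 0 + 1860 = 1860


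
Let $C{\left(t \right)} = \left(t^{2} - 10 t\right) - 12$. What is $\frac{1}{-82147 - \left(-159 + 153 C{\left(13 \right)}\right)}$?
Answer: $- \frac{1}{86119} \approx -1.1612 \cdot 10^{-5}$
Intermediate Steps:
$C{\left(t \right)} = -12 + t^{2} - 10 t$
$\frac{1}{-82147 - \left(-159 + 153 C{\left(13 \right)}\right)} = \frac{1}{-82147 + \left(159 - 153 \left(-12 + 13^{2} - 130\right)\right)} = \frac{1}{-82147 + \left(159 - 153 \left(-12 + 169 - 130\right)\right)} = \frac{1}{-82147 + \left(159 - 4131\right)} = \frac{1}{-82147 - 3972} = \frac{1}{-86119} = - \frac{1}{86119}$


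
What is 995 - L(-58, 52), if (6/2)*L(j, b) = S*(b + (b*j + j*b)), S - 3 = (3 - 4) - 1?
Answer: 8965/3 ≈ 2988.3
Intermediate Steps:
S = 1 (S = 3 + ((3 - 4) - 1) = 3 + (-1 - 1) = 3 - 2 = 1)
L(j, b) = b/3 + 2*b*j/3 (L(j, b) = (1*(b + (b*j + j*b)))/3 = (1*(b + (b*j + b*j)))/3 = (1*(b + 2*b*j))/3 = (b + 2*b*j)/3 = b/3 + 2*b*j/3)
995 - L(-58, 52) = 995 - 52*(1 + 2*(-58))/3 = 995 - 52*(1 - 116)/3 = 995 - 52*(-115)/3 = 995 - 1*(-5980/3) = 995 + 5980/3 = 8965/3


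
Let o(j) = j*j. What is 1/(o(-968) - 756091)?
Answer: 1/180933 ≈ 5.5269e-6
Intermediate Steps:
o(j) = j**2
1/(o(-968) - 756091) = 1/((-968)**2 - 756091) = 1/(937024 - 756091) = 1/180933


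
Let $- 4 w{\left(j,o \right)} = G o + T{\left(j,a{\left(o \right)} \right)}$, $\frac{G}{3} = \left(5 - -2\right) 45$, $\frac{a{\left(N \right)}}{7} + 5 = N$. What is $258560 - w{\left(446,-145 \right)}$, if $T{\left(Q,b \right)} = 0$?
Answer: $\frac{897215}{4} \approx 2.243 \cdot 10^{5}$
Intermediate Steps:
$a{\left(N \right)} = -35 + 7 N$
$G = 945$ ($G = 3 \left(5 - -2\right) 45 = 3 \left(5 + 2\right) 45 = 3 \cdot 7 \cdot 45 = 3 \cdot 315 = 945$)
$w{\left(j,o \right)} = - \frac{945 o}{4}$ ($w{\left(j,o \right)} = - \frac{945 o + 0}{4} = - \frac{945 o}{4}$)
$258560 - w{\left(446,-145 \right)} = 258560 - \left(- \frac{945}{4}\right) \left(-145\right) = 258560 - \frac{137025}{4} = \frac{897215}{4}$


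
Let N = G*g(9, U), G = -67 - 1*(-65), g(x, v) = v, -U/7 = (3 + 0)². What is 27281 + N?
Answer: 27407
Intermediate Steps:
U = -63 (U = -7*(3 + 0)² = -7*3² = -7*9 = -63)
G = -2 (G = -67 + 65 = -2)
N = 126 (N = -2*(-63) = 126)
27281 + N = 27281 + 126 = 27407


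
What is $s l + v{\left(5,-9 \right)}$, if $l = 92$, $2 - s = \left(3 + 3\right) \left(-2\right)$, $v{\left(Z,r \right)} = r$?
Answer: $1279$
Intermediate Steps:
$s = 14$ ($s = 2 - \left(3 + 3\right) \left(-2\right) = 2 - 6 \left(-2\right) = 2 - -12 = 2 + 12 = 14$)
$s l + v{\left(5,-9 \right)} = 14 \cdot 92 - 9 = 1288 - 9 = 1279$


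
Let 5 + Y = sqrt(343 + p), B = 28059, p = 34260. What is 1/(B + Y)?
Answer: 28054/786992313 - sqrt(34603)/786992313 ≈ 3.5411e-5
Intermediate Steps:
Y = -5 + sqrt(34603) (Y = -5 + sqrt(343 + 34260) = -5 + sqrt(34603) ≈ 181.02)
1/(B + Y) = 1/(28059 + (-5 + sqrt(34603))) = 1/(28054 + sqrt(34603))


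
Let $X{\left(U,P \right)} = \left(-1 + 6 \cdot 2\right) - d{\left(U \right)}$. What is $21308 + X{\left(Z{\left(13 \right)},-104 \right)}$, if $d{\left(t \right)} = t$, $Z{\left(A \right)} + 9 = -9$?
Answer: $21337$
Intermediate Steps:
$Z{\left(A \right)} = -18$ ($Z{\left(A \right)} = -9 - 9 = -18$)
$X{\left(U,P \right)} = 11 - U$ ($X{\left(U,P \right)} = \left(-1 + 6 \cdot 2\right) - U = \left(-1 + 12\right) - U = 11 - U$)
$21308 + X{\left(Z{\left(13 \right)},-104 \right)} = 21308 + \left(11 - -18\right) = 21308 + \left(11 + 18\right) = 21308 + 29 = 21337$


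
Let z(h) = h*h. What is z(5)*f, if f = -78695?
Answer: -1967375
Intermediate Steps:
z(h) = h²
z(5)*f = 5²*(-78695) = 25*(-78695) = -1967375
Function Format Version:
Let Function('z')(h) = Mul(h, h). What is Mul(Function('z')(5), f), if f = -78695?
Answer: -1967375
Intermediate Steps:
Function('z')(h) = Pow(h, 2)
Mul(Function('z')(5), f) = Mul(Pow(5, 2), -78695) = Mul(25, -78695) = -1967375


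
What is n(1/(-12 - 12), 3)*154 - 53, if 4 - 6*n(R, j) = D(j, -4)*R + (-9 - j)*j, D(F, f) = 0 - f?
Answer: 17603/18 ≈ 977.94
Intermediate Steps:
D(F, f) = -f
n(R, j) = 2/3 - 2*R/3 - j*(-9 - j)/6 (n(R, j) = 2/3 - ((-1*(-4))*R + (-9 - j)*j)/6 = 2/3 - (4*R + j*(-9 - j))/6 = 2/3 + (-2*R/3 - j*(-9 - j)/6) = 2/3 - 2*R/3 - j*(-9 - j)/6)
n(1/(-12 - 12), 3)*154 - 53 = (2/3 - 2/(3*(-12 - 12)) + (1/6)*3**2 + (3/2)*3)*154 - 53 = (2/3 - 2/3/(-24) + (1/6)*9 + 9/2)*154 - 53 = (2/3 - 2/3*(-1/24) + 3/2 + 9/2)*154 - 53 = (2/3 + 1/36 + 3/2 + 9/2)*154 - 53 = (241/36)*154 - 53 = 18557/18 - 53 = 17603/18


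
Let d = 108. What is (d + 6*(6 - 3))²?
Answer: 15876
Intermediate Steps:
(d + 6*(6 - 3))² = (108 + 6*(6 - 3))² = (108 + 6*3)² = (108 + 18)² = 126² = 15876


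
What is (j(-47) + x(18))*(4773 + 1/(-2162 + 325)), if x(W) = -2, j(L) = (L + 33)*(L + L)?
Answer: 11521152000/1837 ≈ 6.2717e+6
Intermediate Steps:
j(L) = 2*L*(33 + L) (j(L) = (33 + L)*(2*L) = 2*L*(33 + L))
(j(-47) + x(18))*(4773 + 1/(-2162 + 325)) = (2*(-47)*(33 - 47) - 2)*(4773 + 1/(-2162 + 325)) = (2*(-47)*(-14) - 2)*(4773 + 1/(-1837)) = (1316 - 2)*(4773 - 1/1837) = 1314*(8768000/1837) = 11521152000/1837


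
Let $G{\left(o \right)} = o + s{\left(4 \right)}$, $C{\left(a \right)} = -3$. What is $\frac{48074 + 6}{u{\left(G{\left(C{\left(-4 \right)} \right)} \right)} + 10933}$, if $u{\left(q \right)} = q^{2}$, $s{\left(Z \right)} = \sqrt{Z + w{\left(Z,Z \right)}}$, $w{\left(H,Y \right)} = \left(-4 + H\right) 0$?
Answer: $\frac{24040}{5467} \approx 4.3973$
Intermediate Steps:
$w{\left(H,Y \right)} = 0$
$s{\left(Z \right)} = \sqrt{Z}$ ($s{\left(Z \right)} = \sqrt{Z + 0} = \sqrt{Z}$)
$G{\left(o \right)} = 2 + o$ ($G{\left(o \right)} = o + \sqrt{4} = o + 2 = 2 + o$)
$\frac{48074 + 6}{u{\left(G{\left(C{\left(-4 \right)} \right)} \right)} + 10933} = \frac{48074 + 6}{\left(2 - 3\right)^{2} + 10933} = \frac{48080}{\left(-1\right)^{2} + 10933} = \frac{48080}{1 + 10933} = \frac{48080}{10934} = 48080 \cdot \frac{1}{10934} = \frac{24040}{5467}$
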